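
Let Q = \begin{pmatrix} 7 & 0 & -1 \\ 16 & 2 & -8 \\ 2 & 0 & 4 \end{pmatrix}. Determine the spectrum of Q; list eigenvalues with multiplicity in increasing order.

Characteristic polynomial: p(t) = t^3 - 13t^2 + 52t - 60 = (t - 6)(t - 5)(t - 2).
Roots (with multiplicity): 2, 5, 6.

2, 5, 6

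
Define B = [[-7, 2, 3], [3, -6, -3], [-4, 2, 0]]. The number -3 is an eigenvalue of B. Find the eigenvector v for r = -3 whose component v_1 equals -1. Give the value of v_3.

B + 3I = [[-4, 2, 3], [3, -3, -3], [-4, 2, 3]].
Solving (B + 3I)v = 0 gives the eigenspace spanned by (-1, 1, -2).
With v_1 = -1, v = (-1, 1, -2), so v_3 = -2.

-2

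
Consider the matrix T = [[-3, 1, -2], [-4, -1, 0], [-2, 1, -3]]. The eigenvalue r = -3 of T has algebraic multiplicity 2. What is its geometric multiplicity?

1

T + 3I = [[0, 1, -2], [-4, 2, 0], [-2, 1, 0]].
This matrix has rank 2, so its null space has dimension 3 − 2 = 1.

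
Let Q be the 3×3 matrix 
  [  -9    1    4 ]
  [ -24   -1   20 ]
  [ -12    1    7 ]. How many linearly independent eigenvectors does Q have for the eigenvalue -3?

1

Q + 3I = [[-6, 1, 4], [-24, 2, 20], [-12, 1, 10]].
This matrix has rank 2, so its null space has dimension 3 − 2 = 1.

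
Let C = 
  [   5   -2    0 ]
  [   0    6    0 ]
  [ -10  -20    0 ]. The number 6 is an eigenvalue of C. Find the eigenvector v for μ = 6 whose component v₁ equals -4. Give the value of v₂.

2

C − 6I = [[-1, -2, 0], [0, 0, 0], [-10, -20, -6]].
Solving (C − 6I)v = 0 gives the eigenspace spanned by (-4, 2, 0).
With v₁ = -4, v = (-4, 2, 0), so v₂ = 2.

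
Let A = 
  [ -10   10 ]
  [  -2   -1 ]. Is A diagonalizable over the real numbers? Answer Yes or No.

Characteristic polynomial: p(λ) = λ^2 + 11λ + 30 = (λ + 5)(λ + 6).
All 2 eigenvalues are distinct, so A is diagonalizable.

Yes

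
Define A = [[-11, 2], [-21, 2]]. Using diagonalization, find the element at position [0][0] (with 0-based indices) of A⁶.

Characteristic polynomial: μ^2 + 9μ + 20 = (μ + 4)(μ + 5), so the eigenvalues are -5, -4.
μ=-5: eigenvector (1, 3).
μ=-4: eigenvector (2, 7).
P = [[1, 2], [3, 7]], D = diag(-5, -4), P⁻¹ = [[7, -2], [-3, 1]].
A⁶ = P·diag(15625, 4096)·P⁻¹ = [[84799, -23058], [242109, -65078]].
The requested entry is 84799.

84799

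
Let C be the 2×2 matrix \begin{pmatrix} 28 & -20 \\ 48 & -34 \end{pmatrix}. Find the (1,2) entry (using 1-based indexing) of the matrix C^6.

Characteristic polynomial: t^2 + 6t + 8 = (t + 2)(t + 4), so the eigenvalues are -4, -2.
t=-2: eigenvector (-2, -3).
t=-4: eigenvector (-5, -8).
P = [[-2, -5], [-3, -8]], D = diag(-2, -4), P⁻¹ = [[-8, 5], [3, -2]].
C⁶ = P·diag(64, 4096)·P⁻¹ = [[-60416, 40320], [-96768, 64576]].
The requested entry is 40320.

40320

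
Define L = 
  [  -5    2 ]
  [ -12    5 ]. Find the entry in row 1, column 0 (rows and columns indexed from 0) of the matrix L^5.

-12

Characteristic polynomial: s^2 - 1 = (s - 1)(s + 1), so the eigenvalues are -1, 1.
s=1: eigenvector (-1, -3).
s=-1: eigenvector (1, 2).
P = [[-1, 1], [-3, 2]], D = diag(1, -1), P⁻¹ = [[2, -1], [3, -1]].
L⁵ = P·diag(1, -1)·P⁻¹ = [[-5, 2], [-12, 5]].
The requested entry is -12.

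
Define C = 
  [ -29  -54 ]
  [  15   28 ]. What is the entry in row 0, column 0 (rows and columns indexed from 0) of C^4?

Characteristic polynomial: λ^2 + λ - 2 = (λ - 1)(λ + 2), so the eigenvalues are -2, 1.
λ=1: eigenvector (-9, 5).
λ=-2: eigenvector (-2, 1).
P = [[-9, -2], [5, 1]], D = diag(1, -2), P⁻¹ = [[1, 2], [-5, -9]].
C⁴ = P·diag(1, 16)·P⁻¹ = [[151, 270], [-75, -134]].
The requested entry is 151.

151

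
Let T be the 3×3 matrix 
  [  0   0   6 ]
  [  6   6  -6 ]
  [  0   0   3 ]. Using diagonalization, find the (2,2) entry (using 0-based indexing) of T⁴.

Characteristic polynomial: s^3 - 9s^2 + 18s = s(s - 6)(s - 3), so the eigenvalues are 0, 3, 6.
s=0: eigenvector (1, -1, 0).
s=6: eigenvector (0, 1, 0).
s=3: eigenvector (2, -2, 1).
P = [[1, 0, 2], [-1, 1, -2], [0, 0, 1]], D = diag(0, 6, 3), P⁻¹ = [[1, 0, -2], [1, 1, 0], [0, 0, 1]].
T⁴ = P·diag(0, 1296, 81)·P⁻¹ = [[0, 0, 162], [1296, 1296, -162], [0, 0, 81]].
The requested entry is 81.

81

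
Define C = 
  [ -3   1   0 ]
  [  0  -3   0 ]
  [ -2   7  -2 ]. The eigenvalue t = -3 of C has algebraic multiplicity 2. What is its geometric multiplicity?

1

C + 3I = [[0, 1, 0], [0, 0, 0], [-2, 7, 1]].
This matrix has rank 2, so its null space has dimension 3 − 2 = 1.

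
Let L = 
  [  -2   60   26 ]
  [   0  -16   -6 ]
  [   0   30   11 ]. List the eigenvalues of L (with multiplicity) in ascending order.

-4, -2, -1

Characteristic polynomial: p(t) = t^3 + 7t^2 + 14t + 8 = (t + 1)(t + 2)(t + 4).
Roots (with multiplicity): -4, -2, -1.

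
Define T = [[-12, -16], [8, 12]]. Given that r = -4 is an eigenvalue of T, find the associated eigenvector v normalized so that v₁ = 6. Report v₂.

-3

T + 4I = [[-8, -16], [8, 16]].
Solving (T + 4I)v = 0 gives the eigenspace spanned by (6, -3).
With v₁ = 6, v = (6, -3), so v₂ = -3.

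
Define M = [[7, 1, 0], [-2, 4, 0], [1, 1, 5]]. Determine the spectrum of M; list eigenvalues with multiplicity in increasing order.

5, 5, 6

Characteristic polynomial: p(r) = r^3 - 16r^2 + 85r - 150 = (r - 6)(r - 5)^2.
Roots (with multiplicity): 5, 5, 6.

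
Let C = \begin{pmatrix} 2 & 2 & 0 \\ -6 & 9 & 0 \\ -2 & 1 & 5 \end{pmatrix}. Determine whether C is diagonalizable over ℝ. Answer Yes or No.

Characteristic polynomial: p(μ) = μ^3 - 16μ^2 + 85μ - 150 = (μ - 6)(μ - 5)^2.
μ = 5 has algebraic multiplicity 2; rank(C − 5I) = 2, so geometric multiplicity = 1.
Geometric multiplicity < algebraic multiplicity, so C is not diagonalizable.

No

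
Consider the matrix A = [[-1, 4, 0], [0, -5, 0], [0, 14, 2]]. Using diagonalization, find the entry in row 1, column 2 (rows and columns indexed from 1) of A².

-24

Characteristic polynomial: r^3 + 4r^2 - 7r - 10 = (r - 2)(r + 1)(r + 5), so the eigenvalues are -5, -1, 2.
r=-1: eigenvector (1, 0, 0).
r=-5: eigenvector (-1, 1, -2).
r=2: eigenvector (0, 0, 1).
P = [[1, -1, 0], [0, 1, 0], [0, -2, 1]], D = diag(-1, -5, 2), P⁻¹ = [[1, 1, 0], [0, 1, 0], [0, 2, 1]].
A² = P·diag(1, 25, 4)·P⁻¹ = [[1, -24, 0], [0, 25, 0], [0, -42, 4]].
The requested entry is -24.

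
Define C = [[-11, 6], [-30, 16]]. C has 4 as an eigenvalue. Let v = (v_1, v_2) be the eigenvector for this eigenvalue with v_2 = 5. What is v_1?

C − 4I = [[-15, 6], [-30, 12]].
Solving (C − 4I)v = 0 gives the eigenspace spanned by (2, 5).
With v_2 = 5, v = (2, 5), so v_1 = 2.

2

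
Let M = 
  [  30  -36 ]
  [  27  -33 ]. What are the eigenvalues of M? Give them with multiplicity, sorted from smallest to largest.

-6, 3

Characteristic polynomial: p(r) = r^2 + 3r - 18 = (r - 3)(r + 6).
Roots (with multiplicity): -6, 3.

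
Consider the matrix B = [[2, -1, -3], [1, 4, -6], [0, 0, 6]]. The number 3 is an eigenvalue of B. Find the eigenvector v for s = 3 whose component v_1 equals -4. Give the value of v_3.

B − 3I = [[-1, -1, -3], [1, 1, -6], [0, 0, 3]].
Solving (B − 3I)v = 0 gives the eigenspace spanned by (-4, 4, 0).
With v_1 = -4, v = (-4, 4, 0), so v_3 = 0.

0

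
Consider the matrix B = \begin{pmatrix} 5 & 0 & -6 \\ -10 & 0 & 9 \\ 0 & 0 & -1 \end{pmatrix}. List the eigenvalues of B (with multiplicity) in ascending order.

Characteristic polynomial: p(r) = r^3 - 4r^2 - 5r = r(r - 5)(r + 1).
Roots (with multiplicity): -1, 0, 5.

-1, 0, 5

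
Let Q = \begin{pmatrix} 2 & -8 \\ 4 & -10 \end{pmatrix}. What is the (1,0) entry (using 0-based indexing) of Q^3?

Characteristic polynomial: s^2 + 8s + 12 = (s + 2)(s + 6), so the eigenvalues are -6, -2.
s=-6: eigenvector (1, 1).
s=-2: eigenvector (-2, -1).
P = [[1, -2], [1, -1]], D = diag(-6, -2), P⁻¹ = [[-1, 2], [-1, 1]].
Q³ = P·diag(-216, -8)·P⁻¹ = [[200, -416], [208, -424]].
The requested entry is 208.

208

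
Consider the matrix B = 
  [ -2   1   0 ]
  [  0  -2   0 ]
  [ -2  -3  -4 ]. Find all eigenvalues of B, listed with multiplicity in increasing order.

-4, -2, -2

Characteristic polynomial: p(r) = r^3 + 8r^2 + 20r + 16 = (r + 2)^2(r + 4).
Roots (with multiplicity): -4, -2, -2.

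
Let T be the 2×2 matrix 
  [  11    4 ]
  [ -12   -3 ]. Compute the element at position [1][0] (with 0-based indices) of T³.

-588

Characteristic polynomial: μ^2 - 8μ + 15 = (μ - 5)(μ - 3), so the eigenvalues are 3, 5.
μ=5: eigenvector (2, -3).
μ=3: eigenvector (1, -2).
P = [[2, 1], [-3, -2]], D = diag(5, 3), P⁻¹ = [[2, 1], [-3, -2]].
T³ = P·diag(125, 27)·P⁻¹ = [[419, 196], [-588, -267]].
The requested entry is -588.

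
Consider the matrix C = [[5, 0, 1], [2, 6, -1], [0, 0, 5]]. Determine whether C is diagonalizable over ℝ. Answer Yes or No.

No

Characteristic polynomial: p(μ) = μ^3 - 16μ^2 + 85μ - 150 = (μ - 6)(μ - 5)^2.
μ = 5 has algebraic multiplicity 2; rank(C − 5I) = 2, so geometric multiplicity = 1.
Geometric multiplicity < algebraic multiplicity, so C is not diagonalizable.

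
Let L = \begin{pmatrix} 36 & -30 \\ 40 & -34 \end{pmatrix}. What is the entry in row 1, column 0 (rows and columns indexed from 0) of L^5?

Characteristic polynomial: λ^2 - 2λ - 24 = (λ - 6)(λ + 4), so the eigenvalues are -4, 6.
λ=6: eigenvector (1, 1).
λ=-4: eigenvector (-3, -4).
P = [[1, -3], [1, -4]], D = diag(6, -4), P⁻¹ = [[4, -3], [1, -1]].
L⁵ = P·diag(7776, -1024)·P⁻¹ = [[34176, -26400], [35200, -27424]].
The requested entry is 35200.

35200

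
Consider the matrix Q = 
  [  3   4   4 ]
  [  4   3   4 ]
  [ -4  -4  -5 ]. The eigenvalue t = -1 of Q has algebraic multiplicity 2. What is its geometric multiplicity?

Q + 1I = [[4, 4, 4], [4, 4, 4], [-4, -4, -4]].
This matrix has rank 1, so its null space has dimension 3 − 1 = 2.

2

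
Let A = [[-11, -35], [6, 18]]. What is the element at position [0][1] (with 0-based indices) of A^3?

Characteristic polynomial: s^2 - 7s + 12 = (s - 4)(s - 3), so the eigenvalues are 3, 4.
s=4: eigenvector (-7, 3).
s=3: eigenvector (5, -2).
P = [[-7, 5], [3, -2]], D = diag(4, 3), P⁻¹ = [[2, 5], [3, 7]].
A³ = P·diag(64, 27)·P⁻¹ = [[-491, -1295], [222, 582]].
The requested entry is -1295.

-1295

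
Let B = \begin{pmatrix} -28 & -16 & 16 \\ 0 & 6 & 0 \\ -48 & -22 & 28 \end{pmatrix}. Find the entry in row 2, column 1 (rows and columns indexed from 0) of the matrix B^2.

20

Characteristic polynomial: r^3 - 6r^2 - 16r + 96 = (r - 6)(r - 4)(r + 4), so the eigenvalues are -4, 4, 6.
r=4: eigenvector (1, 0, 2).
r=6: eigenvector (0, 1, 1).
r=-4: eigenvector (-2, 0, -3).
P = [[1, 0, -2], [0, 1, 0], [2, 1, -3]], D = diag(4, 6, -4), P⁻¹ = [[-3, -2, 2], [0, 1, 0], [-2, -1, 1]].
B² = P·diag(16, 36, 16)·P⁻¹ = [[16, 0, 0], [0, 36, 0], [0, 20, 16]].
The requested entry is 20.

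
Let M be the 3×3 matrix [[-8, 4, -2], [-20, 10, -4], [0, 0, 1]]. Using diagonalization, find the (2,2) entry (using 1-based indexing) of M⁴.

80

Characteristic polynomial: μ^3 - 3μ^2 + 2μ = μ(μ - 2)(μ - 1), so the eigenvalues are 0, 1, 2.
μ=0: eigenvector (1, 2, 0).
μ=2: eigenvector (2, 5, 0).
μ=1: eigenvector (-2, -4, 1).
P = [[1, 2, -2], [2, 5, -4], [0, 0, 1]], D = diag(0, 2, 1), P⁻¹ = [[5, -2, 2], [-2, 1, 0], [0, 0, 1]].
M⁴ = P·diag(0, 16, 1)·P⁻¹ = [[-64, 32, -2], [-160, 80, -4], [0, 0, 1]].
The requested entry is 80.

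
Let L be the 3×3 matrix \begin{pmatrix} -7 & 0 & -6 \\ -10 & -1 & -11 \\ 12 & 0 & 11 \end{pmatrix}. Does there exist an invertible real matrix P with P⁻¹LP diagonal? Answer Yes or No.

Characteristic polynomial: p(t) = t^3 - 3t^2 - 9t - 5 = (t - 5)(t + 1)^2.
t = -1 has algebraic multiplicity 2; rank(L + 1I) = 2, so geometric multiplicity = 1.
Geometric multiplicity < algebraic multiplicity, so L is not diagonalizable.

No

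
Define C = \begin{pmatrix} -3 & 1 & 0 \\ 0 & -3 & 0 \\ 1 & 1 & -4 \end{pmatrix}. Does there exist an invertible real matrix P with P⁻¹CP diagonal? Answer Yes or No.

No

Characteristic polynomial: p(r) = r^3 + 10r^2 + 33r + 36 = (r + 3)^2(r + 4).
r = -3 has algebraic multiplicity 2; rank(C + 3I) = 2, so geometric multiplicity = 1.
Geometric multiplicity < algebraic multiplicity, so C is not diagonalizable.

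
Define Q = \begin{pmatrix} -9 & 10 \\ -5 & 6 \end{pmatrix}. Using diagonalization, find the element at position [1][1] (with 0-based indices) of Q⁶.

Characteristic polynomial: t^2 + 3t - 4 = (t - 1)(t + 4), so the eigenvalues are -4, 1.
t=-4: eigenvector (-2, -1).
t=1: eigenvector (1, 1).
P = [[-2, 1], [-1, 1]], D = diag(-4, 1), P⁻¹ = [[-1, 1], [-1, 2]].
Q⁶ = P·diag(4096, 1)·P⁻¹ = [[8191, -8190], [4095, -4094]].
The requested entry is -4094.

-4094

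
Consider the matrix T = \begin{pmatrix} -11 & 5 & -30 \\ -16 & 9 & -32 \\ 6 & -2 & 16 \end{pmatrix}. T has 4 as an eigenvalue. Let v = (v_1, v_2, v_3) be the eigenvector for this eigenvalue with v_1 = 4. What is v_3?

-2

T − 4I = [[-15, 5, -30], [-16, 5, -32], [6, -2, 12]].
Solving (T − 4I)v = 0 gives the eigenspace spanned by (4, 0, -2).
With v_1 = 4, v = (4, 0, -2), so v_3 = -2.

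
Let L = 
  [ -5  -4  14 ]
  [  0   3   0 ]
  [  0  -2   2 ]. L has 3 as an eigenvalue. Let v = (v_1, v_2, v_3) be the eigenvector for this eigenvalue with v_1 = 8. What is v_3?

4

L − 3I = [[-8, -4, 14], [0, 0, 0], [0, -2, -1]].
Solving (L − 3I)v = 0 gives the eigenspace spanned by (8, -2, 4).
With v_1 = 8, v = (8, -2, 4), so v_3 = 4.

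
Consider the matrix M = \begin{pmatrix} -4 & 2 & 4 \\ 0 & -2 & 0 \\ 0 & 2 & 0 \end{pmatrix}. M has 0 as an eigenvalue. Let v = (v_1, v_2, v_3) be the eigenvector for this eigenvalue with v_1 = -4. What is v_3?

-4

M = [[-4, 2, 4], [0, -2, 0], [0, 2, 0]].
Solving (M)v = 0 gives the eigenspace spanned by (-4, 0, -4).
With v_1 = -4, v = (-4, 0, -4), so v_3 = -4.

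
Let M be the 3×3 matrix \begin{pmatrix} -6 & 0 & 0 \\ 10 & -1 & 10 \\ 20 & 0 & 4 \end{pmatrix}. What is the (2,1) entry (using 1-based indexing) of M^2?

130

Characteristic polynomial: t^3 + 3t^2 - 22t - 24 = (t - 4)(t + 1)(t + 6), so the eigenvalues are -6, -1, 4.
t=-1: eigenvector (0, 1, 0).
t=-6: eigenvector (1, 2, -2).
t=4: eigenvector (0, 2, 1).
P = [[0, 1, 0], [1, 2, 2], [0, -2, 1]], D = diag(-1, -6, 4), P⁻¹ = [[-6, 1, -2], [1, 0, 0], [2, 0, 1]].
M² = P·diag(1, 36, 16)·P⁻¹ = [[36, 0, 0], [130, 1, 30], [-40, 0, 16]].
The requested entry is 130.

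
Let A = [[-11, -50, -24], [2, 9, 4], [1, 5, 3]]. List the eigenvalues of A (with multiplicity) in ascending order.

Characteristic polynomial: p(μ) = μ^3 - μ^2 - μ + 1 = (μ - 1)^2(μ + 1).
Roots (with multiplicity): -1, 1, 1.

-1, 1, 1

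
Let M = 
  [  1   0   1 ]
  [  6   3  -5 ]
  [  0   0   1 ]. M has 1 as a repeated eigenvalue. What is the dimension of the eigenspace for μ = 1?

M − 1I = [[0, 0, 1], [6, 2, -5], [0, 0, 0]].
This matrix has rank 2, so its null space has dimension 3 − 2 = 1.

1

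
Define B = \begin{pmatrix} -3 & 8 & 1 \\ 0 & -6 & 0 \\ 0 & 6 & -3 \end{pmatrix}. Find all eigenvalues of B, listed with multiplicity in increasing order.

-6, -3, -3

Characteristic polynomial: p(s) = s^3 + 12s^2 + 45s + 54 = (s + 3)^2(s + 6).
Roots (with multiplicity): -6, -3, -3.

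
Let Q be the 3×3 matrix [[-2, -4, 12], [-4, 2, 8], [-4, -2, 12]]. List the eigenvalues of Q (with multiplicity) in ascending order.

2, 4, 6

Characteristic polynomial: p(r) = r^3 - 12r^2 + 44r - 48 = (r - 6)(r - 4)(r - 2).
Roots (with multiplicity): 2, 4, 6.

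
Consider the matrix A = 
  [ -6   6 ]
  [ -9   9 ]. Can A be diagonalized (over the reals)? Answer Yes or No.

Yes

Characteristic polynomial: p(r) = r^2 - 3r = r(r - 3).
All 2 eigenvalues are distinct, so A is diagonalizable.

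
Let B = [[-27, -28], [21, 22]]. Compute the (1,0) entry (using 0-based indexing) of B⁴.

Characteristic polynomial: μ^2 + 5μ - 6 = (μ - 1)(μ + 6), so the eigenvalues are -6, 1.
μ=1: eigenvector (-1, 1).
μ=-6: eigenvector (4, -3).
P = [[-1, 4], [1, -3]], D = diag(1, -6), P⁻¹ = [[3, 4], [1, 1]].
B⁴ = P·diag(1, 1296)·P⁻¹ = [[5181, 5180], [-3885, -3884]].
The requested entry is -3885.

-3885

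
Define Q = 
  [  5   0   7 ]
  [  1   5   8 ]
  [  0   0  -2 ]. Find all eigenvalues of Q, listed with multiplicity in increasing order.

Characteristic polynomial: p(λ) = λ^3 - 8λ^2 + 5λ + 50 = (λ - 5)^2(λ + 2).
Roots (with multiplicity): -2, 5, 5.

-2, 5, 5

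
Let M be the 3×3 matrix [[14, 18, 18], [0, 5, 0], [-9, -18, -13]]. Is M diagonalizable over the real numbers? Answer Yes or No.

Characteristic polynomial: p(r) = r^3 - 6r^2 - 15r + 100 = (r - 5)^2(r + 4).
r = 5 has algebraic multiplicity 2; rank(M − 5I) = 1, so geometric multiplicity = 2.
Every eigenvalue has geometric = algebraic multiplicity, so M is diagonalizable.

Yes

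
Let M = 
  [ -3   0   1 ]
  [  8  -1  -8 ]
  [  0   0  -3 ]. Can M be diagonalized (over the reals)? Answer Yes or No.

Characteristic polynomial: p(μ) = μ^3 + 7μ^2 + 15μ + 9 = (μ + 1)(μ + 3)^2.
μ = -3 has algebraic multiplicity 2; rank(M + 3I) = 2, so geometric multiplicity = 1.
Geometric multiplicity < algebraic multiplicity, so M is not diagonalizable.

No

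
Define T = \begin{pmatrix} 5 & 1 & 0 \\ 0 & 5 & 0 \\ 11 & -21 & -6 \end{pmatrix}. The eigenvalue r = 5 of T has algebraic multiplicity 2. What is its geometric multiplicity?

T − 5I = [[0, 1, 0], [0, 0, 0], [11, -21, -11]].
This matrix has rank 2, so its null space has dimension 3 − 2 = 1.

1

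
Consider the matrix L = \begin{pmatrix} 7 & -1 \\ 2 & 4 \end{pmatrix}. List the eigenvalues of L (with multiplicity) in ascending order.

Characteristic polynomial: p(t) = t^2 - 11t + 30 = (t - 6)(t - 5).
Roots (with multiplicity): 5, 6.

5, 6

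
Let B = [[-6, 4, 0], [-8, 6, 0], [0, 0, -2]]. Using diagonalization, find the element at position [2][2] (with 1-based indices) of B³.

24

Characteristic polynomial: s^3 + 2s^2 - 4s - 8 = (s - 2)(s + 2)^2, so the eigenvalues are -2, -2, 2.
s=2: eigenvector (-1, -2, 0).
s=-2: eigenvector (1, 1, 0).
s=-2: eigenvector (0, 0, 1).
P = [[-1, 1, 0], [-2, 1, 0], [0, 0, 1]], D = diag(2, -2, -2), P⁻¹ = [[1, -1, 0], [2, -1, 0], [0, 0, 1]].
B³ = P·diag(8, -8, -8)·P⁻¹ = [[-24, 16, 0], [-32, 24, 0], [0, 0, -8]].
The requested entry is 24.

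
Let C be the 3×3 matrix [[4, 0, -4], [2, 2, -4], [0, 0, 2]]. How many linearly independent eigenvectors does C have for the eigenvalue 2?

2

C − 2I = [[2, 0, -4], [2, 0, -4], [0, 0, 0]].
This matrix has rank 1, so its null space has dimension 3 − 1 = 2.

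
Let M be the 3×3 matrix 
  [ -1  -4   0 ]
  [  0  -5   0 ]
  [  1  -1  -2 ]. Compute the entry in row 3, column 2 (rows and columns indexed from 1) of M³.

Characteristic polynomial: λ^3 + 8λ^2 + 17λ + 10 = (λ + 1)(λ + 2)(λ + 5), so the eigenvalues are -5, -2, -1.
λ=-5: eigenvector (1, 1, 0).
λ=-1: eigenvector (1, 0, 1).
λ=-2: eigenvector (0, 0, 1).
P = [[1, 1, 0], [1, 0, 0], [0, 1, 1]], D = diag(-5, -1, -2), P⁻¹ = [[0, 1, 0], [1, -1, 0], [-1, 1, 1]].
M³ = P·diag(-125, -1, -8)·P⁻¹ = [[-1, -124, 0], [0, -125, 0], [7, -7, -8]].
The requested entry is -7.

-7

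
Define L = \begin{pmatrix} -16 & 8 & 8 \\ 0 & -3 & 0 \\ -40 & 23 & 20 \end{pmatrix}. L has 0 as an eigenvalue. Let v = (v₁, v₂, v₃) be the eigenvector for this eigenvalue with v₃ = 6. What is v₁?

L = [[-16, 8, 8], [0, -3, 0], [-40, 23, 20]].
Solving (L)v = 0 gives the eigenspace spanned by (3, 0, 6).
With v₃ = 6, v = (3, 0, 6), so v₁ = 3.

3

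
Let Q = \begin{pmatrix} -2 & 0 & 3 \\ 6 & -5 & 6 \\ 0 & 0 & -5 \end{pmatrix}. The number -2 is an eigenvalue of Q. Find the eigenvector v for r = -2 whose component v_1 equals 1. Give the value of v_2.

Q + 2I = [[0, 0, 3], [6, -3, 6], [0, 0, -3]].
Solving (Q + 2I)v = 0 gives the eigenspace spanned by (1, 2, 0).
With v_1 = 1, v = (1, 2, 0), so v_2 = 2.

2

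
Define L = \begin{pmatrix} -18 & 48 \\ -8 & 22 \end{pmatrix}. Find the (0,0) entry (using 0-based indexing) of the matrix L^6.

Characteristic polynomial: s^2 - 4s - 12 = (s - 6)(s + 2), so the eigenvalues are -2, 6.
s=-2: eigenvector (3, 1).
s=6: eigenvector (2, 1).
P = [[3, 2], [1, 1]], D = diag(-2, 6), P⁻¹ = [[1, -2], [-1, 3]].
L⁶ = P·diag(64, 46656)·P⁻¹ = [[-93120, 279552], [-46592, 139840]].
The requested entry is -93120.

-93120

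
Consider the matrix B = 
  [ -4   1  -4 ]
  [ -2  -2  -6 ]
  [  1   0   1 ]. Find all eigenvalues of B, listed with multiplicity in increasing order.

Characteristic polynomial: p(λ) = λ^3 + 5λ^2 + 8λ + 4 = (λ + 1)(λ + 2)^2.
Roots (with multiplicity): -2, -2, -1.

-2, -2, -1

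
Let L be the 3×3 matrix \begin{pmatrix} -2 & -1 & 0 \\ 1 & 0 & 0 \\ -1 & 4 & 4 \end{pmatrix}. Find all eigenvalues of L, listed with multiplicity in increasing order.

Characteristic polynomial: p(λ) = λ^3 - 2λ^2 - 7λ - 4 = (λ - 4)(λ + 1)^2.
Roots (with multiplicity): -1, -1, 4.

-1, -1, 4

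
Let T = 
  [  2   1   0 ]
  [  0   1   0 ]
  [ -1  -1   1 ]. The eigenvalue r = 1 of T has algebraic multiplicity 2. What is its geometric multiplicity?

2

T − 1I = [[1, 1, 0], [0, 0, 0], [-1, -1, 0]].
This matrix has rank 1, so its null space has dimension 3 − 1 = 2.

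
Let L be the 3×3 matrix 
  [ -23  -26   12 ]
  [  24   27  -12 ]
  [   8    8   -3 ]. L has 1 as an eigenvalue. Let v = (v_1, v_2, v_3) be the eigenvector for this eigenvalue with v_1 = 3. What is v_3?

6

L − 1I = [[-24, -26, 12], [24, 26, -12], [8, 8, -4]].
Solving (L − 1I)v = 0 gives the eigenspace spanned by (3, 0, 6).
With v_1 = 3, v = (3, 0, 6), so v_3 = 6.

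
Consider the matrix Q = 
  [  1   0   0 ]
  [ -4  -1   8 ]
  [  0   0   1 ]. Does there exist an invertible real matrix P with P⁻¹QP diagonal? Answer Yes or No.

Characteristic polynomial: p(t) = t^3 - t^2 - t + 1 = (t - 1)^2(t + 1).
t = 1 has algebraic multiplicity 2; rank(Q − 1I) = 1, so geometric multiplicity = 2.
Every eigenvalue has geometric = algebraic multiplicity, so Q is diagonalizable.

Yes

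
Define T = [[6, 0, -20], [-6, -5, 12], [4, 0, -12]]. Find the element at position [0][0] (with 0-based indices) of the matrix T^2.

Characteristic polynomial: s^3 + 11s^2 + 38s + 40 = (s + 2)(s + 4)(s + 5), so the eigenvalues are -5, -4, -2.
s=-5: eigenvector (0, 1, 0).
s=-2: eigenvector (5, -2, 2).
s=-4: eigenvector (2, 0, 1).
P = [[0, 5, 2], [1, -2, 0], [0, 2, 1]], D = diag(-5, -2, -4), P⁻¹ = [[2, 1, -4], [1, 0, -2], [-2, 0, 5]].
T² = P·diag(25, 4, 16)·P⁻¹ = [[-44, 0, 120], [42, 25, -84], [-24, 0, 64]].
The requested entry is -44.

-44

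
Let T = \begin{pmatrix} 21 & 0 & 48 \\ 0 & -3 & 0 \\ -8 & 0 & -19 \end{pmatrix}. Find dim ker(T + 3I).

T + 3I = [[24, 0, 48], [0, 0, 0], [-8, 0, -16]].
This matrix has rank 1, so its null space has dimension 3 − 1 = 2.

2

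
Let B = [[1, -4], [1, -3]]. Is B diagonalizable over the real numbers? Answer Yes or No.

No

Characteristic polynomial: p(μ) = μ^2 + 2μ + 1 = (μ + 1)^2.
μ = -1 has algebraic multiplicity 2; rank(B + 1I) = 1, so geometric multiplicity = 1.
Geometric multiplicity < algebraic multiplicity, so B is not diagonalizable.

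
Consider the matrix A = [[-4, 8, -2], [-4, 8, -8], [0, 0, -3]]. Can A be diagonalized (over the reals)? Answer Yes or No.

Yes

Characteristic polynomial: p(s) = s^3 - s^2 - 12s = s(s - 4)(s + 3).
All 3 eigenvalues are distinct, so A is diagonalizable.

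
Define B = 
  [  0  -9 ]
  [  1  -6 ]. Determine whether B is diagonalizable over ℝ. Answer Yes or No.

Characteristic polynomial: p(t) = t^2 + 6t + 9 = (t + 3)^2.
t = -3 has algebraic multiplicity 2; rank(B + 3I) = 1, so geometric multiplicity = 1.
Geometric multiplicity < algebraic multiplicity, so B is not diagonalizable.

No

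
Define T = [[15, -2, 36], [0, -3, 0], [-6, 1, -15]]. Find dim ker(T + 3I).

1

T + 3I = [[18, -2, 36], [0, 0, 0], [-6, 1, -12]].
This matrix has rank 2, so its null space has dimension 3 − 2 = 1.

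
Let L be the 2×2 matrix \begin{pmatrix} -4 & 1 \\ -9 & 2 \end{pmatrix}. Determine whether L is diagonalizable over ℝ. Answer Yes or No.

Characteristic polynomial: p(μ) = μ^2 + 2μ + 1 = (μ + 1)^2.
μ = -1 has algebraic multiplicity 2; rank(L + 1I) = 1, so geometric multiplicity = 1.
Geometric multiplicity < algebraic multiplicity, so L is not diagonalizable.

No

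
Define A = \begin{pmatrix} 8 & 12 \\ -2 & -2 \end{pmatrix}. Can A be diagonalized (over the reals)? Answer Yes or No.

Yes

Characteristic polynomial: p(s) = s^2 - 6s + 8 = (s - 4)(s - 2).
All 2 eigenvalues are distinct, so A is diagonalizable.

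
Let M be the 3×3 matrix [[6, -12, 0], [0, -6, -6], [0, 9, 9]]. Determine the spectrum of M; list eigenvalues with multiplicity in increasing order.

Characteristic polynomial: p(s) = s^3 - 9s^2 + 18s = s(s - 6)(s - 3).
Roots (with multiplicity): 0, 3, 6.

0, 3, 6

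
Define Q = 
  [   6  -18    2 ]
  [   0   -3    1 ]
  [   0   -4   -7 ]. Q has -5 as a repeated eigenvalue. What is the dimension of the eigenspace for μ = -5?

1

Q + 5I = [[11, -18, 2], [0, 2, 1], [0, -4, -2]].
This matrix has rank 2, so its null space has dimension 3 − 2 = 1.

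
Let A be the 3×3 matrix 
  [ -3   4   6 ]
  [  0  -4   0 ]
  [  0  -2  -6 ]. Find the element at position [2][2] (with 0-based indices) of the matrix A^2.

36

Characteristic polynomial: μ^3 + 13μ^2 + 54μ + 72 = (μ + 3)(μ + 4)(μ + 6), so the eigenvalues are -6, -4, -3.
μ=-6: eigenvector (-2, 0, 1).
μ=-4: eigenvector (2, 1, -1).
μ=-3: eigenvector (1, 0, 0).
P = [[-2, 2, 1], [0, 1, 0], [1, -1, 0]], D = diag(-6, -4, -3), P⁻¹ = [[0, 1, 1], [0, 1, 0], [1, 0, 2]].
A² = P·diag(36, 16, 9)·P⁻¹ = [[9, -40, -54], [0, 16, 0], [0, 20, 36]].
The requested entry is 36.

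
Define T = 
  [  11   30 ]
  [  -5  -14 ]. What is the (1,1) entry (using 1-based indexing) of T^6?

-8189

Characteristic polynomial: s^2 + 3s - 4 = (s - 1)(s + 4), so the eigenvalues are -4, 1.
s=1: eigenvector (-3, 1).
s=-4: eigenvector (-2, 1).
P = [[-3, -2], [1, 1]], D = diag(1, -4), P⁻¹ = [[-1, -2], [1, 3]].
T⁶ = P·diag(1, 4096)·P⁻¹ = [[-8189, -24570], [4095, 12286]].
The requested entry is -8189.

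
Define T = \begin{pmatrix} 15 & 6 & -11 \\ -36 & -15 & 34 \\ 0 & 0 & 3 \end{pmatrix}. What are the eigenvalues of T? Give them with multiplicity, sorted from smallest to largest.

-3, 3, 3

Characteristic polynomial: p(s) = s^3 - 3s^2 - 9s + 27 = (s - 3)^2(s + 3).
Roots (with multiplicity): -3, 3, 3.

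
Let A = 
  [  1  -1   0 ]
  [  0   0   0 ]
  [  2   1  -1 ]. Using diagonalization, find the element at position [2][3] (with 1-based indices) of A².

0

Characteristic polynomial: λ^3 - λ = λ(λ - 1)(λ + 1), so the eigenvalues are -1, 0, 1.
λ=1: eigenvector (1, 0, 1).
λ=0: eigenvector (1, 1, 3).
λ=-1: eigenvector (0, 0, 1).
P = [[1, 1, 0], [0, 1, 0], [1, 3, 1]], D = diag(1, 0, -1), P⁻¹ = [[1, -1, 0], [0, 1, 0], [-1, -2, 1]].
A² = P·diag(1, 0, 1)·P⁻¹ = [[1, -1, 0], [0, 0, 0], [0, -3, 1]].
The requested entry is 0.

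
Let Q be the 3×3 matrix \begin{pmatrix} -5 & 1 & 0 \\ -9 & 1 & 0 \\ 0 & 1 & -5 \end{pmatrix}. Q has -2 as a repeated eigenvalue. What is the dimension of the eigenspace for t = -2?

1

Q + 2I = [[-3, 1, 0], [-9, 3, 0], [0, 1, -3]].
This matrix has rank 2, so its null space has dimension 3 − 2 = 1.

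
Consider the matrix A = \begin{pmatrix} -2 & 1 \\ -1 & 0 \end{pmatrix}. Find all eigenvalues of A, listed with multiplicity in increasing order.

Characteristic polynomial: p(r) = r^2 + 2r + 1 = (r + 1)^2.
Roots (with multiplicity): -1, -1.

-1, -1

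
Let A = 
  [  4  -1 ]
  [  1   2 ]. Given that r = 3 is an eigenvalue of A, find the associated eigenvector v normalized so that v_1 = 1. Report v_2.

1

A − 3I = [[1, -1], [1, -1]].
Solving (A − 3I)v = 0 gives the eigenspace spanned by (1, 1).
With v_1 = 1, v = (1, 1), so v_2 = 1.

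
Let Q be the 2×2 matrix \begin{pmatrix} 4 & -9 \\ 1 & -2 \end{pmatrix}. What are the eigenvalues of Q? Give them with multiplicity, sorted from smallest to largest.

1, 1

Characteristic polynomial: p(μ) = μ^2 - 2μ + 1 = (μ - 1)^2.
Roots (with multiplicity): 1, 1.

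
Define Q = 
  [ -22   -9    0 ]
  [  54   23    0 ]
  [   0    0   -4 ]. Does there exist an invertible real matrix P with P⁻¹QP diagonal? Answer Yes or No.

Characteristic polynomial: p(t) = t^3 + 3t^2 - 24t - 80 = (t - 5)(t + 4)^2.
t = -4 has algebraic multiplicity 2; rank(Q + 4I) = 1, so geometric multiplicity = 2.
Every eigenvalue has geometric = algebraic multiplicity, so Q is diagonalizable.

Yes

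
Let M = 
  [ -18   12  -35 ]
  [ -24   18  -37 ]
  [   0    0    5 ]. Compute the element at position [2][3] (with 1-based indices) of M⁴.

Characteristic polynomial: s^3 - 5s^2 - 36s + 180 = (s - 6)(s - 5)(s + 6), so the eigenvalues are -6, 5, 6.
s=-6: eigenvector (1, 1, 0).
s=6: eigenvector (1, 2, 0).
s=5: eigenvector (-1, 1, 1).
P = [[1, 1, -1], [1, 2, 1], [0, 0, 1]], D = diag(-6, 6, 5), P⁻¹ = [[2, -1, 3], [-1, 1, -2], [0, 0, 1]].
M⁴ = P·diag(1296, 1296, 625)·P⁻¹ = [[1296, 0, 671], [0, 1296, -671], [0, 0, 625]].
The requested entry is -671.

-671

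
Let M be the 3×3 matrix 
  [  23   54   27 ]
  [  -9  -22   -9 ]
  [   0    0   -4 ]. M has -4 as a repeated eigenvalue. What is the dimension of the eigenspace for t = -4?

M + 4I = [[27, 54, 27], [-9, -18, -9], [0, 0, 0]].
This matrix has rank 1, so its null space has dimension 3 − 1 = 2.

2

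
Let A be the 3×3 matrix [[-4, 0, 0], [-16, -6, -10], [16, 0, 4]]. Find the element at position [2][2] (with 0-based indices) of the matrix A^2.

16

Characteristic polynomial: r^3 + 6r^2 - 16r - 96 = (r - 4)(r + 4)(r + 6), so the eigenvalues are -6, -4, 4.
r=-4: eigenvector (1, 2, -2).
r=-6: eigenvector (0, 1, 0).
r=4: eigenvector (0, -1, 1).
P = [[1, 0, 0], [2, 1, -1], [-2, 0, 1]], D = diag(-4, -6, 4), P⁻¹ = [[1, 0, 0], [0, 1, 1], [2, 0, 1]].
A² = P·diag(16, 36, 16)·P⁻¹ = [[16, 0, 0], [0, 36, 20], [0, 0, 16]].
The requested entry is 16.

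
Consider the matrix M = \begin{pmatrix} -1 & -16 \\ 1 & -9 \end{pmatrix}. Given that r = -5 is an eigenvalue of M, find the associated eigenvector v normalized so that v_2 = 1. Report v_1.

M + 5I = [[4, -16], [1, -4]].
Solving (M + 5I)v = 0 gives the eigenspace spanned by (4, 1).
With v_2 = 1, v = (4, 1), so v_1 = 4.

4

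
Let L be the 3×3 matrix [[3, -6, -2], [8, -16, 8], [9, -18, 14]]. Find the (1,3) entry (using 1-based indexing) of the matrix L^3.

Characteristic polynomial: μ^3 - μ^2 - 20μ = μ(μ - 5)(μ + 4), so the eigenvalues are -4, 0, 5.
μ=0: eigenvector (2, 1, 0).
μ=-4: eigenvector (-2, -2, -1).
μ=5: eigenvector (-1, 0, 1).
P = [[2, -2, -1], [1, -2, 0], [0, -1, 1]], D = diag(0, -4, 5), P⁻¹ = [[2, -3, 2], [1, -2, 1], [1, -2, 2]].
L³ = P·diag(0, -64, 125)·P⁻¹ = [[3, -6, -122], [128, -256, 128], [189, -378, 314]].
The requested entry is -122.

-122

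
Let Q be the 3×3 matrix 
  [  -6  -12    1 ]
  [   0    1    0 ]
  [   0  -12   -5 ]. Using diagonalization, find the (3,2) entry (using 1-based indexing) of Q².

48

Characteristic polynomial: s^3 + 10s^2 + 19s - 30 = (s - 1)(s + 5)(s + 6), so the eigenvalues are -6, -5, 1.
s=-6: eigenvector (1, 0, 0).
s=1: eigenvector (-2, 1, -2).
s=-5: eigenvector (1, 0, 1).
P = [[1, -2, 1], [0, 1, 0], [0, -2, 1]], D = diag(-6, 1, -5), P⁻¹ = [[1, 0, -1], [0, 1, 0], [0, 2, 1]].
Q² = P·diag(36, 1, 25)·P⁻¹ = [[36, 48, -11], [0, 1, 0], [0, 48, 25]].
The requested entry is 48.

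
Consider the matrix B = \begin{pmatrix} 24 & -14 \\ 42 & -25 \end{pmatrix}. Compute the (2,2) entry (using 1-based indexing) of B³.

Characteristic polynomial: t^2 + t - 12 = (t - 3)(t + 4), so the eigenvalues are -4, 3.
t=3: eigenvector (-2, -3).
t=-4: eigenvector (1, 2).
P = [[-2, 1], [-3, 2]], D = diag(3, -4), P⁻¹ = [[-2, 1], [-3, 2]].
B³ = P·diag(27, -64)·P⁻¹ = [[300, -182], [546, -337]].
The requested entry is -337.

-337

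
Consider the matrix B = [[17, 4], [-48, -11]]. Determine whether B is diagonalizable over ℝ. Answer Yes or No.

Characteristic polynomial: p(μ) = μ^2 - 6μ + 5 = (μ - 5)(μ - 1).
All 2 eigenvalues are distinct, so B is diagonalizable.

Yes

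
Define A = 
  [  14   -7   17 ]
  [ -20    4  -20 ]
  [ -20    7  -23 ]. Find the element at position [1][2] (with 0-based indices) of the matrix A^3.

-560

Characteristic polynomial: r^3 + 5r^2 - 18r - 72 = (r - 4)(r + 3)(r + 6), so the eigenvalues are -6, -3, 4.
r=4: eigenvector (-1, 1, 1).
r=-6: eigenvector (-1, 2, 2).
r=-3: eigenvector (-1, 0, 1).
P = [[-1, -1, -1], [1, 2, 0], [1, 2, 1]], D = diag(4, -6, -3), P⁻¹ = [[-2, 1, -2], [1, 0, 1], [0, -1, 1]].
A³ = P·diag(64, -216, -27)·P⁻¹ = [[344, -91, 371], [-560, 64, -560], [-560, 91, -587]].
The requested entry is -560.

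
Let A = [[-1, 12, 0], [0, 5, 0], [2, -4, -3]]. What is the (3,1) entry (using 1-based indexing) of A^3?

26

Characteristic polynomial: λ^3 - λ^2 - 17λ - 15 = (λ - 5)(λ + 1)(λ + 3), so the eigenvalues are -3, -1, 5.
λ=-1: eigenvector (1, 0, 1).
λ=5: eigenvector (2, 1, 0).
λ=-3: eigenvector (0, 0, 1).
P = [[1, 2, 0], [0, 1, 0], [1, 0, 1]], D = diag(-1, 5, -3), P⁻¹ = [[1, -2, 0], [0, 1, 0], [-1, 2, 1]].
A³ = P·diag(-1, 125, -27)·P⁻¹ = [[-1, 252, 0], [0, 125, 0], [26, -52, -27]].
The requested entry is 26.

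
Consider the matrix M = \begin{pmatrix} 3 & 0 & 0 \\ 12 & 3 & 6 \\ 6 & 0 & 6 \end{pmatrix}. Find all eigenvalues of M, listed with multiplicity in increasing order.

Characteristic polynomial: p(s) = s^3 - 12s^2 + 45s - 54 = (s - 6)(s - 3)^2.
Roots (with multiplicity): 3, 3, 6.

3, 3, 6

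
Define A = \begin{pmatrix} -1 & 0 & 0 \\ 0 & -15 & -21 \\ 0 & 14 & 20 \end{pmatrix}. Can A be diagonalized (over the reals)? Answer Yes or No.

Characteristic polynomial: p(t) = t^3 - 4t^2 - 11t - 6 = (t - 6)(t + 1)^2.
t = -1 has algebraic multiplicity 2; rank(A + 1I) = 1, so geometric multiplicity = 2.
Every eigenvalue has geometric = algebraic multiplicity, so A is diagonalizable.

Yes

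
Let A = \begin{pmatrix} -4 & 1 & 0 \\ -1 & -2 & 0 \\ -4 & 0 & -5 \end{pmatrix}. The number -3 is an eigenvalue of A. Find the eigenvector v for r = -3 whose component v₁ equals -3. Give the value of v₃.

A + 3I = [[-1, 1, 0], [-1, 1, 0], [-4, 0, -2]].
Solving (A + 3I)v = 0 gives the eigenspace spanned by (-3, -3, 6).
With v₁ = -3, v = (-3, -3, 6), so v₃ = 6.

6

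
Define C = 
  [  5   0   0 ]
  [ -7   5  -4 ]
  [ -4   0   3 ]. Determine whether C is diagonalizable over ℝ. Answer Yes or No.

No

Characteristic polynomial: p(λ) = λ^3 - 13λ^2 + 55λ - 75 = (λ - 5)^2(λ - 3).
λ = 5 has algebraic multiplicity 2; rank(C − 5I) = 2, so geometric multiplicity = 1.
Geometric multiplicity < algebraic multiplicity, so C is not diagonalizable.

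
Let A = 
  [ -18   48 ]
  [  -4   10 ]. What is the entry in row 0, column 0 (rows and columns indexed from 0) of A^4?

Characteristic polynomial: s^2 + 8s + 12 = (s + 2)(s + 6), so the eigenvalues are -6, -2.
s=-6: eigenvector (4, 1).
s=-2: eigenvector (3, 1).
P = [[4, 3], [1, 1]], D = diag(-6, -2), P⁻¹ = [[1, -3], [-1, 4]].
A⁴ = P·diag(1296, 16)·P⁻¹ = [[5136, -15360], [1280, -3824]].
The requested entry is 5136.

5136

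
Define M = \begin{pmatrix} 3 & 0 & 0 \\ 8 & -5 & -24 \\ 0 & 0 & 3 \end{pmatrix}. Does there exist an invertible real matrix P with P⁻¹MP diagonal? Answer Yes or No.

Characteristic polynomial: p(λ) = λ^3 - λ^2 - 21λ + 45 = (λ - 3)^2(λ + 5).
λ = 3 has algebraic multiplicity 2; rank(M − 3I) = 1, so geometric multiplicity = 2.
Every eigenvalue has geometric = algebraic multiplicity, so M is diagonalizable.

Yes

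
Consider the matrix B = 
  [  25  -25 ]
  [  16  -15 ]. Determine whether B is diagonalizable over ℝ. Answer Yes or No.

No

Characteristic polynomial: p(s) = s^2 - 10s + 25 = (s - 5)^2.
s = 5 has algebraic multiplicity 2; rank(B − 5I) = 1, so geometric multiplicity = 1.
Geometric multiplicity < algebraic multiplicity, so B is not diagonalizable.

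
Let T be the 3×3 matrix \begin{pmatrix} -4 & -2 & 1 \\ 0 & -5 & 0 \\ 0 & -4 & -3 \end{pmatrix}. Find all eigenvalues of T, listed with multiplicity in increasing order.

Characteristic polynomial: p(μ) = μ^3 + 12μ^2 + 47μ + 60 = (μ + 3)(μ + 4)(μ + 5).
Roots (with multiplicity): -5, -4, -3.

-5, -4, -3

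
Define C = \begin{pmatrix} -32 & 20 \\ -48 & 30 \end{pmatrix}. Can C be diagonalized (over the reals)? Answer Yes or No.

Characteristic polynomial: p(r) = r^2 + 2r = r(r + 2).
All 2 eigenvalues are distinct, so C is diagonalizable.

Yes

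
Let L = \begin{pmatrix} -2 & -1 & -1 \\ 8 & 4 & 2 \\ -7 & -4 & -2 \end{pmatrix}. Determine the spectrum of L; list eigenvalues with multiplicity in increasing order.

-1, -1, 2

Characteristic polynomial: p(t) = t^3 - 3t - 2 = (t - 2)(t + 1)^2.
Roots (with multiplicity): -1, -1, 2.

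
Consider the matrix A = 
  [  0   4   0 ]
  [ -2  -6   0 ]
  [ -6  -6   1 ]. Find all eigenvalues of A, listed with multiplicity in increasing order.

-4, -2, 1

Characteristic polynomial: p(s) = s^3 + 5s^2 + 2s - 8 = (s - 1)(s + 2)(s + 4).
Roots (with multiplicity): -4, -2, 1.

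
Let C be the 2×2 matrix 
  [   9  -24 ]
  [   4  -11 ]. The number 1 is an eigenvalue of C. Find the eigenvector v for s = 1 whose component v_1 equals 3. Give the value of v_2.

C − 1I = [[8, -24], [4, -12]].
Solving (C − 1I)v = 0 gives the eigenspace spanned by (3, 1).
With v_1 = 3, v = (3, 1), so v_2 = 1.

1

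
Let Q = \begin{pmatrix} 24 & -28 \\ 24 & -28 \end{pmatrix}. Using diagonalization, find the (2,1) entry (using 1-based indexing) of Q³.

Characteristic polynomial: λ^2 + 4λ = λ(λ + 4), so the eigenvalues are -4, 0.
λ=0: eigenvector (7, 6).
λ=-4: eigenvector (1, 1).
P = [[7, 1], [6, 1]], D = diag(0, -4), P⁻¹ = [[1, -1], [-6, 7]].
Q³ = P·diag(0, -64)·P⁻¹ = [[384, -448], [384, -448]].
The requested entry is 384.

384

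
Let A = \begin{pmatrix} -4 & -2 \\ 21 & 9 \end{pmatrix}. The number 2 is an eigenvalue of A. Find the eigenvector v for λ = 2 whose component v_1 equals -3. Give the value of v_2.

A − 2I = [[-6, -2], [21, 7]].
Solving (A − 2I)v = 0 gives the eigenspace spanned by (-3, 9).
With v_1 = -3, v = (-3, 9), so v_2 = 9.

9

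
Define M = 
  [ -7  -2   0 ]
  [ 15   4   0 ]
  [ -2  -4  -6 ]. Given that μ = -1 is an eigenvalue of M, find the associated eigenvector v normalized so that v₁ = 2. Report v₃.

M + 1I = [[-6, -2, 0], [15, 5, 0], [-2, -4, -5]].
Solving (M + 1I)v = 0 gives the eigenspace spanned by (2, -6, 4).
With v₁ = 2, v = (2, -6, 4), so v₃ = 4.

4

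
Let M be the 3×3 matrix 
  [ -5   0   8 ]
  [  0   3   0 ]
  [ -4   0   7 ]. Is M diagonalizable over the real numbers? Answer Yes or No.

Yes

Characteristic polynomial: p(μ) = μ^3 - 5μ^2 + 3μ + 9 = (μ - 3)^2(μ + 1).
μ = 3 has algebraic multiplicity 2; rank(M − 3I) = 1, so geometric multiplicity = 2.
Every eigenvalue has geometric = algebraic multiplicity, so M is diagonalizable.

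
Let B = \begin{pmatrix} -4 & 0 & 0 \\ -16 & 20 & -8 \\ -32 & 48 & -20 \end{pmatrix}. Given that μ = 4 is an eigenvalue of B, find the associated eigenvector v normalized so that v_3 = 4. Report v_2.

2

B − 4I = [[-8, 0, 0], [-16, 16, -8], [-32, 48, -24]].
Solving (B − 4I)v = 0 gives the eigenspace spanned by (0, 2, 4).
With v_3 = 4, v = (0, 2, 4), so v_2 = 2.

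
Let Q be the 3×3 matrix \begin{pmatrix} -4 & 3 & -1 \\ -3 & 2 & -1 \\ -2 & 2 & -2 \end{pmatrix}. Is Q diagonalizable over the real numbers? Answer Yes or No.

Characteristic polynomial: p(μ) = μ^3 + 4μ^2 + 5μ + 2 = (μ + 1)^2(μ + 2).
μ = -1 has algebraic multiplicity 2; rank(Q + 1I) = 2, so geometric multiplicity = 1.
Geometric multiplicity < algebraic multiplicity, so Q is not diagonalizable.

No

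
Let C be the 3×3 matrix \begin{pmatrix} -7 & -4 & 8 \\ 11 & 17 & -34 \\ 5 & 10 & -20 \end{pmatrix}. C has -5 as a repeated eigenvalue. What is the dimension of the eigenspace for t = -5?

C + 5I = [[-2, -4, 8], [11, 22, -34], [5, 10, -15]].
This matrix has rank 2, so its null space has dimension 3 − 2 = 1.

1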